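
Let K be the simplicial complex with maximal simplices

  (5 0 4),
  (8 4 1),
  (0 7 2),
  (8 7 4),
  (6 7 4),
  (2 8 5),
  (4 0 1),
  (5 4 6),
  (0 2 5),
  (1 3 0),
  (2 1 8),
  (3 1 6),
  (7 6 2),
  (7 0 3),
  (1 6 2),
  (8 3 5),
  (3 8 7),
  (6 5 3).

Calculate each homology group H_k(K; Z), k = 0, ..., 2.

H_0 ≅ Z,  H_1 ≅ Z^2,  H_2 ≅ Z.

Fix the vertex order 0 < 1 < 2 < 3 < 4 < 5 < 6 < 7 < 8 and write every simplex with vertices in increasing order. Then dim K = 2 and the simplices of K are:

  0-simplices (9): [0], [1], [2], [3], [4], [5], [6], [7], [8]
  1-simplices (27): (27 of them)
  2-simplices (18): [0,1,3], [0,1,4], [0,2,5], [0,2,7], [0,3,7], [0,4,5], [1,2,6], [1,2,8], [1,3,6], [1,4,8], [2,5,8], [2,6,7], [3,5,6], [3,5,8], [3,7,8], [4,5,6], [4,6,7], [4,7,8]

giving chain groups C_0 ≅ Z^9, C_1 ≅ Z^27, C_2 ≅ Z^18.

∂_1: C_1 → C_0 sends each edge [p,q] (with p < q) to q − p. For instance
  ∂[4,5] = [5] − [4].
The 9×27 boundary matrix has rank 8 and Smith normal form diag(1,1,1,1,1,1,1,1).

Boundary ∂_2: C_2 → C_1 sends each 2-simplex [p,q,r] to [q,r] − [p,r] + [p,q]. For instance
  ∂[1,2,6] = [2,6] − [1,6] + [1,2],
  ∂[0,2,7] = [2,7] − [0,7] + [0,2].
As a 27×18 matrix over Z this has rank 17, with invariant factors (1,1,1,1,1,1,1,1,1,1,1,1,1,1,1,1,1).

Computing H_k = (kernel of ∂_k) / (image of ∂_{k+1}):

  H_0: rank C_0 − rank ∂_1 = 9 − 8 = 1, and the invariant factors of ∂_1 are all 1, so H_0 = Z.
  H_1: rank ker ∂_1 − rank ∂_2 = (27 − 8) − 17 = 2, and the invariant factors of ∂_2 are all 1, so H_1 = Z^2.
  H_2: rank ker ∂_2 − rank ∂_3 = (18 − 17) − 0 = 1, and there is no ∂_3, so H_2 = Z.

(K is a triangulation of the torus T^2.)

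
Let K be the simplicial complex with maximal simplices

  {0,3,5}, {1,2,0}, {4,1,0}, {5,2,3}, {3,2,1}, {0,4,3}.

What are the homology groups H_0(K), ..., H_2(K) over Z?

H_0 = Z,  H_1 = Z,  H_2 = 0.

Take the total order 0 < 1 < 2 < 3 < 4 < 5 on the vertex set. Then K (dimension 2) consists of the simplices:

  0-simplices (6): [0], [1], [2], [3], [4], [5]
  1-simplices (12): [0,1], [0,2], [0,3], [0,4], [0,5], [1,2], [1,3], [1,4], [2,3], [2,5], [3,4], [3,5]
  2-simplices (6): [0,1,2], [0,1,4], [0,3,4], [0,3,5], [1,2,3], [2,3,5]

Hence C_0 ≅ Z^6, C_1 ≅ Z^12, C_2 ≅ Z^6.

The boundary map ∂_1: C_1 → C_0 sends each edge [p,q] (with p < q) to q − p. For instance
  ∂[3,4] = [4] − [3].
As a 6×12 matrix over Z this has rank 5, with invariant factors (1,1,1,1,1).

Boundary ∂_2: C_2 → C_1 sends each 2-simplex [p,q,r] to [q,r] − [p,r] + [p,q]. For instance
  ∂[0,3,4] = [3,4] − [0,4] + [0,3],
  ∂[2,3,5] = [3,5] − [2,5] + [2,3].
The resulting 12×6 matrix has rank 6, and its Smith normal form has invariant factors (1,1,1,1,1,1).

From H_k ≅ ker(∂_k) / im(∂_{k+1}) we obtain:

  H_0: rank C_0 − rank ∂_1 = 6 − 5 = 1, and the invariant factors of ∂_1 are all 1, so H_0 = Z.
  H_1: rank ker ∂_1 − rank ∂_2 = (12 − 5) − 6 = 1, and the invariant factors of ∂_2 are all 1, so H_1 = Z.
  H_2: rank ker ∂_2 − rank ∂_3 = (6 − 6) − 0 = 0, and there is no ∂_3, so H_2 = 0.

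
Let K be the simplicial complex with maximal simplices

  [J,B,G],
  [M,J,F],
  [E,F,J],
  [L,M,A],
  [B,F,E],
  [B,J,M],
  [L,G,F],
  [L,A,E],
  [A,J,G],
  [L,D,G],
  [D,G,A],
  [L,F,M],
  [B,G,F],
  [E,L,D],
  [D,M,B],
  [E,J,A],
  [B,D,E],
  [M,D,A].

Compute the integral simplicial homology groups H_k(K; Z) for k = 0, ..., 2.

Order the vertices as A < B < D < E < F < G < J < L < M. Listing each simplex with vertices in this order, K has dimension 2 with simplices:

  0-simplices (9): A, B, D, E, F, G, J, L, M
  1-simplices (27): AD, AE, AG, AJ, AL, AM, BD, BE, BF, BG, BJ, BM, DE, DG, DL, DM, EF, EJ, EL, FG, FJ, FL, FM, GJ, GL, JM, LM
  2-simplices (18): ADG, ADM, AEJ, AEL, AGJ, ALM, BDE, BDM, BEF, BFG, BGJ, BJM, DEL, DGL, EFJ, FGL, FJM, FLM

Hence C_0 ≅ Z^9, C_1 ≅ Z^27, C_2 ≅ Z^18.

Boundary ∂_1: C_1 → C_0 sends each edge [p,q] (with p < q) to q − p. For instance
  ∂AG = G − A.
The resulting 9×27 matrix has rank 8, and its Smith normal form has invariant factors (1,1,1,1,1,1,1,1).

Boundary ∂_2: C_2 → C_1 maps a triangle to the signed sum of its edges. For instance
  ∂BGJ = GJ − BJ + BG,
  ∂DEL = EL − DL + DE.
The 27×18 boundary matrix has rank 18 and Smith normal form diag(1,1,1,1,1,1,1,1,1,1,1,1,1,1,1,1,1,2).

Computing H_k = (kernel of ∂_k) / (image of ∂_{k+1}):

  H_0: rank C_0 − rank ∂_1 = 9 − 8 = 1, and the invariant factors of ∂_1 are all 1, so H_0 = Z.
  H_1: rank ker ∂_1 − rank ∂_2 = (27 − 8) − 18 = 1, and ∂_2 has invariant factor 2 > 1, so H_1 = Z ⊕ Z_2.
  H_2: rank ker ∂_2 − rank ∂_3 = (18 − 18) − 0 = 0, and there is no ∂_3, so H_2 = 0.

H_0 = Z,  H_1 = Z ⊕ Z_2,  H_2 = 0.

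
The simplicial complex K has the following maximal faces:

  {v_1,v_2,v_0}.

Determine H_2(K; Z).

H_2 ≅ 0.

Fix the vertex order v_0 < v_1 < v_2 and write every simplex with vertices in increasing order. Then dim K = 2 and the simplices of K are:

  0-simplices (3): [v_0], [v_1], [v_2]
  1-simplices (3): [v_0,v_1], [v_0,v_2], [v_1,v_2]
  2-simplices (1): [v_0,v_1,v_2]

so the chain groups are C_0 ≅ Z^3, C_1 ≅ Z^3, C_2 ≅ Z^1.

∂_1: C_1 → C_0 is given by ∂[p,q] = [q] − [p]. For instance
  ∂[v_0,v_2] = [v_2] − [v_0].
This gives a 3×3 integer matrix of rank 2; reducing to Smith normal form yields diagonal entries (1,1).

Boundary ∂_2: C_2 → C_1 maps a triangle to the signed sum of its edges. For instance
  ∂[v_0,v_1,v_2] = [v_1,v_2] − [v_0,v_2] + [v_0,v_1].
As a 3×1 matrix over Z this has rank 1, with invariant factors (1).

Computing H_k = (kernel of ∂_k) / (image of ∂_{k+1}):

  H_2: rank ker ∂_2 − rank ∂_3 = (1 − 1) − 0 = 0, and there is no ∂_3, so H_2 ≅ 0.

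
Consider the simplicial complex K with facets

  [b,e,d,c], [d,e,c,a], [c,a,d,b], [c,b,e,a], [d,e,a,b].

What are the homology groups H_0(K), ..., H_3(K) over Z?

H_0 = Z,  H_1 = 0,  H_2 = 0,  H_3 = Z.

Take the total order a < b < c < d < e on the vertex set. Then K (dimension 3) consists of the simplices:

  0-simplices (5): a, b, c, d, e
  1-simplices (10): ab, ac, ad, ae, bc, bd, be, cd, ce, de
  2-simplices (10): abc, abd, abe, acd, ace, ade, bcd, bce, bde, cde
  3-simplices (5): abcd, abce, abde, acde, bcde

Hence C_0 ≅ Z^5, C_1 ≅ Z^10, C_2 ≅ Z^10, C_3 ≅ Z^5.

∂_1: C_1 → C_0 sends each edge [p,q] (with p < q) to q − p. For instance
  ∂bd = d − b.
This gives a 5×10 integer matrix of rank 4; reducing to Smith normal form yields diagonal entries (1,1,1,1).

∂_2: C_2 → C_1 maps a triangle to the signed sum of its edges. For instance
  ∂bcd = cd − bd + bc,
  ∂bde = de − be + bd.
As a 10×10 matrix over Z this has rank 6, with invariant factors (1,1,1,1,1,1).

The boundary map ∂_3: C_3 → C_2 sends each 3-simplex σ to the alternating sum Σ_i (−1)^i (σ with its i-th vertex removed). For instance
  ∂bcde = cde − bde + bce − bcd,
  ∂abce = bce − ace + abe − abc.
The resulting 10×5 matrix has rank 4, and its Smith normal form has invariant factors (1,1,1,1).

From H_k ≅ ker(∂_k) / im(∂_{k+1}) we obtain:

  H_0: rank C_0 − rank ∂_1 = 5 − 4 = 1, and the invariant factors of ∂_1 are all 1, so H_0 ≅ Z.
  H_1: rank ker ∂_1 − rank ∂_2 = (10 − 4) − 6 = 0, and the invariant factors of ∂_2 are all 1, so H_1 ≅ 0.
  H_2: rank ker ∂_2 − rank ∂_3 = (10 − 6) − 4 = 0, and the invariant factors of ∂_3 are all 1, so H_2 ≅ 0.
  H_3: rank ker ∂_3 − rank ∂_4 = (5 − 4) − 0 = 1, and there is no ∂_4, so H_3 ≅ Z.

(K is a triangulation of the 3-sphere S^3.)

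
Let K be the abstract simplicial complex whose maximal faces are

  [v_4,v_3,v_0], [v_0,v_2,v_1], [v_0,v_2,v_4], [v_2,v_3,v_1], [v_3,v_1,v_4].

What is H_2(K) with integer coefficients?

Order the vertices as v_0 < v_1 < v_2 < v_3 < v_4. Listing each simplex with vertices in this order, K has dimension 2 with simplices:

  0-simplices (5): [v_0], [v_1], [v_2], [v_3], [v_4]
  1-simplices (10): [v_0,v_1], [v_0,v_2], [v_0,v_3], [v_0,v_4], [v_1,v_2], [v_1,v_3], [v_1,v_4], [v_2,v_3], [v_2,v_4], [v_3,v_4]
  2-simplices (5): [v_0,v_1,v_2], [v_0,v_2,v_4], [v_0,v_3,v_4], [v_1,v_2,v_3], [v_1,v_3,v_4]

Hence C_0 ≅ Z^5, C_1 ≅ Z^10, C_2 ≅ Z^5.

Boundary ∂_1: C_1 → C_0 sends each edge [p,q] (with p < q) to q − p. For instance
  ∂[v_0,v_3] = [v_3] − [v_0].
As a 5×10 matrix over Z this has rank 4, with invariant factors (1,1,1,1).

The boundary map ∂_2: C_2 → C_1 acts by ∂[p,q,r] = [q,r] − [p,r] + [p,q]. For instance
  ∂[v_1,v_3,v_4] = [v_3,v_4] − [v_1,v_4] + [v_1,v_3],
  ∂[v_0,v_2,v_4] = [v_2,v_4] − [v_0,v_4] + [v_0,v_2].
The resulting 10×5 matrix has rank 5, and its Smith normal form has invariant factors (1,1,1,1,1).

Now H_k = ker ∂_k / im ∂_{k+1}, so:

  H_2: rank ker ∂_2 − rank ∂_3 = (5 − 5) − 0 = 0, and there is no ∂_3, so H_2 ≅ 0.

H_2 = 0.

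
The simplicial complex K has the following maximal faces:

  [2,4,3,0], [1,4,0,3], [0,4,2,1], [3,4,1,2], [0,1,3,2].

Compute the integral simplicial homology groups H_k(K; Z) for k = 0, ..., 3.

We work with the vertex ordering 0 < 1 < 2 < 3 < 4. The simplices of K, each written with vertices in increasing order, are:

  0-simplices (5): [0], [1], [2], [3], [4]
  1-simplices (10): [0,1], [0,2], [0,3], [0,4], [1,2], [1,3], [1,4], [2,3], [2,4], [3,4]
  2-simplices (10): [0,1,2], [0,1,3], [0,1,4], [0,2,3], [0,2,4], [0,3,4], [1,2,3], [1,2,4], [1,3,4], [2,3,4]
  3-simplices (5): [0,1,2,3], [0,1,2,4], [0,1,3,4], [0,2,3,4], [1,2,3,4]

so the chain groups are C_0 ≅ Z^5, C_1 ≅ Z^10, C_2 ≅ Z^10, C_3 ≅ Z^5.

Boundary ∂_1: C_1 → C_0 sends each edge [p,q] (with p < q) to q − p.
The 5×10 boundary matrix has rank 4 and Smith normal form diag(1,1,1,1).

Boundary ∂_2: C_2 → C_1 sends each 2-simplex [p,q,r] to [q,r] − [p,r] + [p,q]. For instance
  ∂[2,3,4] = [3,4] − [2,4] + [2,3],
  ∂[0,1,3] = [1,3] − [0,3] + [0,1].
The resulting 10×10 matrix has rank 6, and its Smith normal form has invariant factors (1,1,1,1,1,1).

∂_3: C_3 → C_2 sends each 3-simplex σ to the alternating sum Σ_i (−1)^i (σ with its i-th vertex removed). For instance
  ∂[0,2,3,4] = [2,3,4] − [0,3,4] + [0,2,4] − [0,2,3],
  ∂[0,1,3,4] = [1,3,4] − [0,3,4] + [0,1,4] − [0,1,3].
The resulting 10×5 matrix has rank 4, and its Smith normal form has invariant factors (1,1,1,1).

Now H_k = ker ∂_k / im ∂_{k+1}, so:

  H_0: rank C_0 − rank ∂_1 = 5 − 4 = 1, and the invariant factors of ∂_1 are all 1, so H_0 ≅ Z.
  H_1: rank ker ∂_1 − rank ∂_2 = (10 − 4) − 6 = 0, and the invariant factors of ∂_2 are all 1, so H_1 ≅ 0.
  H_2: rank ker ∂_2 − rank ∂_3 = (10 − 6) − 4 = 0, and the invariant factors of ∂_3 are all 1, so H_2 ≅ 0.
  H_3: rank ker ∂_3 − rank ∂_4 = (5 − 4) − 0 = 1, and there is no ∂_4, so H_3 ≅ Z.

As a check, the Euler characteristic is 5 − 10 + 10 − 5 = 0, which agrees with 1 − 0 + 0 − 1 = 0.

H_0 = Z,  H_1 = 0,  H_2 = 0,  H_3 = Z.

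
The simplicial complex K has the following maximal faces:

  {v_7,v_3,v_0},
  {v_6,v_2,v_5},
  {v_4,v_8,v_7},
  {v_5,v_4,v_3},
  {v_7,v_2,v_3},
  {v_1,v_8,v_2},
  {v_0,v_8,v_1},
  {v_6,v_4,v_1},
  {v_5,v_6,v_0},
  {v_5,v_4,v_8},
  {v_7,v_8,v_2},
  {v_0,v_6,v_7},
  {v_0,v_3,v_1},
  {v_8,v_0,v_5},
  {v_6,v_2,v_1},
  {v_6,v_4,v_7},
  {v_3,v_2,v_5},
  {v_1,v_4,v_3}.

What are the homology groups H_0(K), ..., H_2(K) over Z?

H_0 = Z,  H_1 = Z^2,  H_2 = Z.

We work with the vertex ordering v_0 < v_1 < v_2 < v_3 < v_4 < v_5 < v_6 < v_7 < v_8. The simplices of K, each written with vertices in increasing order, are:

  0-simplices (9): [v_0], [v_1], [v_2], [v_3], [v_4], [v_5], [v_6], [v_7], [v_8]
  1-simplices (27): (27 of them)
  2-simplices (18): (18 of them)

Hence C_0 ≅ Z^9, C_1 ≅ Z^27, C_2 ≅ Z^18.

The boundary map ∂_1: C_1 → C_0 is given by ∂[p,q] = [q] − [p].
As a 9×27 matrix over Z this has rank 8, with invariant factors (1,1,1,1,1,1,1,1).

Boundary ∂_2: C_2 → C_1 maps a triangle to the signed sum of its edges. For instance
  ∂[v_0,v_3,v_7] = [v_3,v_7] − [v_0,v_7] + [v_0,v_3],
  ∂[v_4,v_5,v_8] = [v_5,v_8] − [v_4,v_8] + [v_4,v_5].
This gives a 27×18 integer matrix of rank 17; reducing to Smith normal form yields diagonal entries (1,1,1,1,1,1,1,1,1,1,1,1,1,1,1,1,1).

Reading off H_k = ker ∂_k / im ∂_{k+1}:

  H_0: rank C_0 − rank ∂_1 = 9 − 8 = 1, and the invariant factors of ∂_1 are all 1, so H_0 ≅ Z.
  H_1: rank ker ∂_1 − rank ∂_2 = (27 − 8) − 17 = 2, and the invariant factors of ∂_2 are all 1, so H_1 ≅ Z^2.
  H_2: rank ker ∂_2 − rank ∂_3 = (18 − 17) − 0 = 1, and there is no ∂_3, so H_2 ≅ Z.

(K is a triangulation of the torus T^2.)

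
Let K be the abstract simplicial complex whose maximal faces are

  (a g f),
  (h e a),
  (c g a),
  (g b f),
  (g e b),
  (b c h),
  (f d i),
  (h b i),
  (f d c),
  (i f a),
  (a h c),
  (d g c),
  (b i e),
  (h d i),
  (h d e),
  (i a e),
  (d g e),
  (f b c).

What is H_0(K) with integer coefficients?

K has 9 vertices, 27 edges, 18 triangles.
rank ∂_0 = 0, rank ∂_1 = 8 ⇒ b_0 = 9 − 0 − 8 = 1; all invariant factors of ∂_1 are 1 so no torsion. So H_0 = Z.

H_0 = Z.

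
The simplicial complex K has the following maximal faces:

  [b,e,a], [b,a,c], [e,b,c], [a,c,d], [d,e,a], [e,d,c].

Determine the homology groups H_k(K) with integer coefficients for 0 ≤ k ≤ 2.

K has 5 vertices, 9 edges, 6 triangles.
rank ∂_0 = 0, rank ∂_1 = 4 ⇒ b_0 = 5 − 0 − 4 = 1; all invariant factors of ∂_1 are 1 so no torsion. So H_0 ≅ Z.
rank ∂_1 = 4, rank ∂_2 = 5 ⇒ b_1 = 9 − 4 − 5 = 0; all invariant factors of ∂_2 are 1 so no torsion. So H_1 ≅ 0.
rank ∂_2 = 5, rank ∂_3 = 0 ⇒ b_2 = 6 − 5 − 0 = 1. So H_2 ≅ Z.

H_0 = Z,  H_1 = 0,  H_2 = Z.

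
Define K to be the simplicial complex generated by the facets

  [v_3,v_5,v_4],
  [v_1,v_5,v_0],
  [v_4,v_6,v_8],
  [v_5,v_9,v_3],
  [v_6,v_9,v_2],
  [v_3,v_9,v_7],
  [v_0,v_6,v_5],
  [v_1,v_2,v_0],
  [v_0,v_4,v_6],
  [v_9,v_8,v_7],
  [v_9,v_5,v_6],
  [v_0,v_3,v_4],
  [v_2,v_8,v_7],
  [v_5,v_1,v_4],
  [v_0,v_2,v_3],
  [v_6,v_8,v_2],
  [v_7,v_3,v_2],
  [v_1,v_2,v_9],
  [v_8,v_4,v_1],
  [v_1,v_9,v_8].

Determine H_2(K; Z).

We work with the vertex ordering v_0 < v_1 < v_2 < v_3 < v_4 < v_5 < v_6 < v_7 < v_8 < v_9. The simplices of K, each written with vertices in increasing order, are:

  0-simplices (10): [v_0], [v_1], [v_2], [v_3], [v_4], [v_5], [v_6], [v_7], [v_8], [v_9]
  1-simplices (30): (30 of them)
  2-simplices (20): (20 of them)

giving chain groups C_0 ≅ Z^10, C_1 ≅ Z^30, C_2 ≅ Z^20.

Boundary ∂_1: C_1 → C_0 is given by ∂[p,q] = [q] − [p]. For instance
  ∂[v_5,v_9] = [v_9] − [v_5].
The 10×30 boundary matrix has rank 9 and Smith normal form diag(1,1,1,1,1,1,1,1,1).

Boundary ∂_2: C_2 → C_1 acts by ∂[p,q,r] = [q,r] − [p,r] + [p,q]. For instance
  ∂[v_2,v_6,v_9] = [v_6,v_9] − [v_2,v_9] + [v_2,v_6],
  ∂[v_2,v_7,v_8] = [v_7,v_8] − [v_2,v_8] + [v_2,v_7].
As a 30×20 matrix over Z this has rank 20, with invariant factors (1,1,1,1,1,1,1,1,1,1,1,1,1,1,1,1,1,1,1,2).

Now H_k = ker ∂_k / im ∂_{k+1}, so:

  H_2: rank ker ∂_2 − rank ∂_3 = (20 − 20) − 0 = 0, and there is no ∂_3, so H_2 = 0.

(K is a triangulation of the Klein bottle.)

H_2 ≅ 0.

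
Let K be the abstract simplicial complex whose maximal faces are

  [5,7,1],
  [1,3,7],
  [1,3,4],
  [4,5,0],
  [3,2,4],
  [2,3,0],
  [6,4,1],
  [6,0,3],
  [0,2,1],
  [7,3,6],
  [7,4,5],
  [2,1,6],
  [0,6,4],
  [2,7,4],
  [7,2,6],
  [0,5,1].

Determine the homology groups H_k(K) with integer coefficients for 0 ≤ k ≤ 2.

H_0 ≅ Z,  H_1 ≅ Z^2,  H_2 ≅ Z.

K has 8 vertices, 24 edges, 16 triangles.
rank ∂_0 = 0, rank ∂_1 = 7 ⇒ b_0 = 8 − 0 − 7 = 1; all invariant factors of ∂_1 are 1 so no torsion. So H_0 ≅ Z.
rank ∂_1 = 7, rank ∂_2 = 15 ⇒ b_1 = 24 − 7 − 15 = 2; all invariant factors of ∂_2 are 1 so no torsion. So H_1 ≅ Z^2.
rank ∂_2 = 15, rank ∂_3 = 0 ⇒ b_2 = 16 − 15 − 0 = 1. So H_2 ≅ Z.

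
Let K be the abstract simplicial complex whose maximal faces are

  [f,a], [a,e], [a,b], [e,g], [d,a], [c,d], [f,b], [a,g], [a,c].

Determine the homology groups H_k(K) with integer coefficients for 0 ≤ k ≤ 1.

H_0 ≅ Z,  H_1 ≅ Z^3.

Take the total order a < b < c < d < e < f < g on the vertex set. Then K (dimension 1) consists of the simplices:

  0-simplices (7): a, b, c, d, e, f, g
  1-simplices (9): ab, ac, ad, ae, af, ag, bf, cd, eg

so the chain groups are C_0 ≅ Z^7, C_1 ≅ Z^9.

∂_1: C_1 → C_0 maps an edge to its endpoints' difference, ∂[p,q] = q − p. For instance
  ∂cd = d − c.
The 7×9 boundary matrix has rank 6 and Smith normal form diag(1,1,1,1,1,1).

From H_k ≅ ker(∂_k) / im(∂_{k+1}) we obtain:

  H_0: rank C_0 − rank ∂_1 = 7 − 6 = 1, and the invariant factors of ∂_1 are all 1, so H_0 ≅ Z.
  H_1: rank ker ∂_1 − rank ∂_2 = (9 − 6) − 0 = 3, and there is no ∂_2, so H_1 ≅ Z^3.

As a check, the Euler characteristic is 7 − 9 = -2, which agrees with 1 − 3 = -2.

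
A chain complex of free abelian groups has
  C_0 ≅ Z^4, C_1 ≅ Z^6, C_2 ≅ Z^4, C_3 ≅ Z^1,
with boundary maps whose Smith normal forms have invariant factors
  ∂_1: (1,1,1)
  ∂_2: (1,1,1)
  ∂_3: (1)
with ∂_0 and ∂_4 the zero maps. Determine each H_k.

H_0 ≅ Z,  H_1 = 0,  H_2 = 0,  H_3 = 0.

H_0: b_0 = 4 − 0 − 3 = 1; torsion from ∂_1 factors > 1: none. So H_0 ≅ Z.
H_1: b_1 = 6 − 3 − 3 = 0; torsion from ∂_2 factors > 1: none. So H_1 ≅ 0.
H_2: b_2 = 4 − 3 − 1 = 0; torsion from ∂_3 factors > 1: none. So H_2 ≅ 0.
H_3: b_3 = 1 − 1 − 0 = 0; torsion from ∂_4 factors > 1: none. So H_3 ≅ 0.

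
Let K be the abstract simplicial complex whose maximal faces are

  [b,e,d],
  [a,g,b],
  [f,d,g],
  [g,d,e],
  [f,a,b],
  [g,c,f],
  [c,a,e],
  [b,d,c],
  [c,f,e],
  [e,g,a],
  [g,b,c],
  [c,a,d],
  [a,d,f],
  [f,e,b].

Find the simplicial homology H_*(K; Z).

Order the vertices as a < b < c < d < e < f < g. Listing each simplex with vertices in this order, K has dimension 2 with simplices:

  0-simplices (7): a, b, c, d, e, f, g
  1-simplices (21): ab, ac, ad, ae, af, ag, bc, bd, be, bf, bg, cd, ce, cf, cg, de, df, dg, ef, eg, fg
  2-simplices (14): abf, abg, acd, ace, adf, aeg, bcd, bcg, bde, bef, cef, cfg, deg, dfg

Hence C_0 ≅ Z^7, C_1 ≅ Z^21, C_2 ≅ Z^14.

The boundary map ∂_1: C_1 → C_0 is given by ∂[p,q] = [q] − [p]. For instance
  ∂ag = g − a.
This gives a 7×21 integer matrix of rank 6; reducing to Smith normal form yields diagonal entries (1,1,1,1,1,1).

Boundary ∂_2: C_2 → C_1 maps a triangle to the signed sum of its edges. For instance
  ∂cef = ef − cf + ce,
  ∂bef = ef − bf + be.
The 21×14 boundary matrix has rank 13 and Smith normal form diag(1,1,1,1,1,1,1,1,1,1,1,1,1).

Reading off H_k = ker ∂_k / im ∂_{k+1}:

  H_0: rank C_0 − rank ∂_1 = 7 − 6 = 1, and the invariant factors of ∂_1 are all 1, so H_0 ≅ Z.
  H_1: rank ker ∂_1 − rank ∂_2 = (21 − 6) − 13 = 2, and the invariant factors of ∂_2 are all 1, so H_1 ≅ Z^2.
  H_2: rank ker ∂_2 − rank ∂_3 = (14 − 13) − 0 = 1, and there is no ∂_3, so H_2 ≅ Z.

(K is a triangulation of the torus T^2.)

H_0 = Z,  H_1 = Z^2,  H_2 = Z.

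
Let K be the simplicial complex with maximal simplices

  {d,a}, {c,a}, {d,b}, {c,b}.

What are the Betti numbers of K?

b_0 = 1, b_1 = 1.

Fix the vertex order a < b < c < d and write every simplex with vertices in increasing order. Then dim K = 1 and the simplices of K are:

  0-simplices (4): a, b, c, d
  1-simplices (4): ac, ad, bc, bd

so the chain groups are C_0 ≅ Z^4, C_1 ≅ Z^4.

Boundary ∂_1: C_1 → C_0 is given by ∂[p,q] = [q] − [p]. For instance
  ∂bc = c − b.
This gives a 4×4 integer matrix of rank 3; reducing to Smith normal form yields diagonal entries (1,1,1).

From H_k ≅ ker(∂_k) / im(∂_{k+1}) we obtain:

  H_0: rank C_0 − rank ∂_1 = 4 − 3 = 1, and the invariant factors of ∂_1 are all 1, so H_0 = Z.
  H_1: rank ker ∂_1 − rank ∂_2 = (4 − 3) − 0 = 1, and there is no ∂_2, so H_1 = Z.

Hence the Betti numbers are b_0 = 1, b_1 = 1.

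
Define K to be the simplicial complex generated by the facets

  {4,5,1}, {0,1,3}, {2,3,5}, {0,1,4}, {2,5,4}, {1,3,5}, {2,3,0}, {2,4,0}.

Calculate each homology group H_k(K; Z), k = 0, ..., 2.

Order the vertices as 0 < 1 < 2 < 3 < 4 < 5. Listing each simplex with vertices in this order, K has dimension 2 with simplices:

  0-simplices (6): [0], [1], [2], [3], [4], [5]
  1-simplices (12): [0,1], [0,2], [0,3], [0,4], [1,3], [1,4], [1,5], [2,3], [2,4], [2,5], [3,5], [4,5]
  2-simplices (8): [0,1,3], [0,1,4], [0,2,3], [0,2,4], [1,3,5], [1,4,5], [2,3,5], [2,4,5]

Hence C_0 ≅ Z^6, C_1 ≅ Z^12, C_2 ≅ Z^8.

∂_1: C_1 → C_0 is given by ∂[p,q] = [q] − [p]. For instance
  ∂[1,4] = [4] − [1].
The resulting 6×12 matrix has rank 5, and its Smith normal form has invariant factors (1,1,1,1,1).

∂_2: C_2 → C_1 acts by ∂[p,q,r] = [q,r] − [p,r] + [p,q]. For instance
  ∂[0,2,4] = [2,4] − [0,4] + [0,2],
  ∂[0,1,4] = [1,4] − [0,4] + [0,1].
The resulting 12×8 matrix has rank 7, and its Smith normal form has invariant factors (1,1,1,1,1,1,1).

From H_k ≅ ker(∂_k) / im(∂_{k+1}) we obtain:

  H_0: rank C_0 − rank ∂_1 = 6 − 5 = 1, and the invariant factors of ∂_1 are all 1, so H_0 ≅ Z.
  H_1: rank ker ∂_1 − rank ∂_2 = (12 − 5) − 7 = 0, and the invariant factors of ∂_2 are all 1, so H_1 ≅ 0.
  H_2: rank ker ∂_2 − rank ∂_3 = (8 − 7) − 0 = 1, and there is no ∂_3, so H_2 ≅ Z.

H_0 ≅ Z,  H_1 = 0,  H_2 ≅ Z.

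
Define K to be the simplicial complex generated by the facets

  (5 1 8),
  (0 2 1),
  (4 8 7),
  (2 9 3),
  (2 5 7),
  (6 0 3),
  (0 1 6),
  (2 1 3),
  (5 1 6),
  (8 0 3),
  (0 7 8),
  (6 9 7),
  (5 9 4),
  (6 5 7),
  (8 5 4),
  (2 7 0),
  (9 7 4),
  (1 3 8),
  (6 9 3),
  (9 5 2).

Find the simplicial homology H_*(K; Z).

K has 10 vertices, 30 edges, 20 triangles.
rank ∂_0 = 0, rank ∂_1 = 9 ⇒ b_0 = 10 − 0 − 9 = 1; all invariant factors of ∂_1 are 1 so no torsion. So H_0 ≅ Z.
rank ∂_1 = 9, rank ∂_2 = 20 ⇒ b_1 = 30 − 9 − 20 = 1; ∂_2 has invariant factor(s) [2] giving torsion. So H_1 ≅ Z ⊕ Z_2.
rank ∂_2 = 20, rank ∂_3 = 0 ⇒ b_2 = 20 − 20 − 0 = 0. So H_2 ≅ 0.

H_0 = Z,  H_1 = Z ⊕ Z_2,  H_2 = 0.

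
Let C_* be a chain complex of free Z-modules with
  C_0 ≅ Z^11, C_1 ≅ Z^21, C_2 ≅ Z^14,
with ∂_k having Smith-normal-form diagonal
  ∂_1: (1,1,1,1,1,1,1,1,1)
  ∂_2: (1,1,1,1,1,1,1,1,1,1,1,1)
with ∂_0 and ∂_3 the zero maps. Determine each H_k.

H_0 ≅ Z^2,  H_1 = 0,  H_2 ≅ Z^2.

H_0: b_0 = 11 − 0 − 9 = 2; torsion from ∂_1 factors > 1: none. So H_0 ≅ Z^2.
H_1: b_1 = 21 − 9 − 12 = 0; torsion from ∂_2 factors > 1: none. So H_1 ≅ 0.
H_2: b_2 = 14 − 12 − 0 = 2; torsion from ∂_3 factors > 1: none. So H_2 ≅ Z^2.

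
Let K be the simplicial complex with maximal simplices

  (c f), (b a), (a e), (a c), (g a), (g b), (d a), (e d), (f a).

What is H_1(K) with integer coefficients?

H_1 ≅ Z^3.

Order the vertices as a < b < c < d < e < f < g. Listing each simplex with vertices in this order, K has dimension 1 with simplices:

  0-simplices (7): a, b, c, d, e, f, g
  1-simplices (9): ab, ac, ad, ae, af, ag, bg, cf, de

so the chain groups are C_0 ≅ Z^7, C_1 ≅ Z^9.

The boundary map ∂_1: C_1 → C_0 maps an edge to its endpoints' difference, ∂[p,q] = q − p.
The 7×9 boundary matrix has rank 6 and Smith normal form diag(1,1,1,1,1,1).

Now H_k = ker ∂_k / im ∂_{k+1}, so:

  H_1: rank ker ∂_1 − rank ∂_2 = (9 − 6) − 0 = 3, and there is no ∂_2, so H_1 = Z^3.

(K is a triangulation of a wedge of 3 circles.)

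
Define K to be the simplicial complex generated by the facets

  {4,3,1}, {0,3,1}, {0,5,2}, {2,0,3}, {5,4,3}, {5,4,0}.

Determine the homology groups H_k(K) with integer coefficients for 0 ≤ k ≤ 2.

H_0 ≅ Z,  H_1 ≅ Z,  H_2 = 0.

Fix the vertex order 0 < 1 < 2 < 3 < 4 < 5 and write every simplex with vertices in increasing order. Then dim K = 2 and the simplices of K are:

  0-simplices (6): [0], [1], [2], [3], [4], [5]
  1-simplices (12): [0,1], [0,2], [0,3], [0,4], [0,5], [1,3], [1,4], [2,3], [2,5], [3,4], [3,5], [4,5]
  2-simplices (6): [0,1,3], [0,2,3], [0,2,5], [0,4,5], [1,3,4], [3,4,5]

giving chain groups C_0 ≅ Z^6, C_1 ≅ Z^12, C_2 ≅ Z^6.

Boundary ∂_1: C_1 → C_0 maps an edge to its endpoints' difference, ∂[p,q] = q − p. For instance
  ∂[0,2] = [2] − [0].
As a 6×12 matrix over Z this has rank 5, with invariant factors (1,1,1,1,1).

The boundary map ∂_2: C_2 → C_1 acts by ∂[p,q,r] = [q,r] − [p,r] + [p,q]. For instance
  ∂[0,2,3] = [2,3] − [0,3] + [0,2],
  ∂[0,2,5] = [2,5] − [0,5] + [0,2].
As a 12×6 matrix over Z this has rank 6, with invariant factors (1,1,1,1,1,1).

Reading off H_k = ker ∂_k / im ∂_{k+1}:

  H_0: rank C_0 − rank ∂_1 = 6 − 5 = 1, and the invariant factors of ∂_1 are all 1, so H_0 = Z.
  H_1: rank ker ∂_1 − rank ∂_2 = (12 − 5) − 6 = 1, and the invariant factors of ∂_2 are all 1, so H_1 = Z.
  H_2: rank ker ∂_2 − rank ∂_3 = (6 − 6) − 0 = 0, and there is no ∂_3, so H_2 = 0.

As a check, the Euler characteristic is 6 − 12 + 6 = 0, which agrees with 1 − 1 + 0 = 0.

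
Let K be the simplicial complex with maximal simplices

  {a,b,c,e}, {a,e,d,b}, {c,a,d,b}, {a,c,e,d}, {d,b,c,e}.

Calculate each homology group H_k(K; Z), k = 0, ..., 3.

Take the total order a < b < c < d < e on the vertex set. Then K (dimension 3) consists of the simplices:

  0-simplices (5): a, b, c, d, e
  1-simplices (10): ab, ac, ad, ae, bc, bd, be, cd, ce, de
  2-simplices (10): abc, abd, abe, acd, ace, ade, bcd, bce, bde, cde
  3-simplices (5): abcd, abce, abde, acde, bcde

so the chain groups are C_0 ≅ Z^5, C_1 ≅ Z^10, C_2 ≅ Z^10, C_3 ≅ Z^5.

Boundary ∂_1: C_1 → C_0 is given by ∂[p,q] = [q] − [p].
As a 5×10 matrix over Z this has rank 4, with invariant factors (1,1,1,1).

The boundary map ∂_2: C_2 → C_1 sends each 2-simplex [p,q,r] to [q,r] − [p,r] + [p,q]. For instance
  ∂bcd = cd − bd + bc,
  ∂cde = de − ce + cd.
The resulting 10×10 matrix has rank 6, and its Smith normal form has invariant factors (1,1,1,1,1,1).

The boundary map ∂_3: C_3 → C_2 sends each 3-simplex σ to the alternating sum Σ_i (−1)^i (σ with its i-th vertex removed). For instance
  ∂bcde = cde − bde + bce − bcd,
  ∂abcd = bcd − acd + abd − abc.
The resulting 10×5 matrix has rank 4, and its Smith normal form has invariant factors (1,1,1,1).

Reading off H_k = ker ∂_k / im ∂_{k+1}:

  H_0: rank C_0 − rank ∂_1 = 5 − 4 = 1, and the invariant factors of ∂_1 are all 1, so H_0 ≅ Z.
  H_1: rank ker ∂_1 − rank ∂_2 = (10 − 4) − 6 = 0, and the invariant factors of ∂_2 are all 1, so H_1 ≅ 0.
  H_2: rank ker ∂_2 − rank ∂_3 = (10 − 6) − 4 = 0, and the invariant factors of ∂_3 are all 1, so H_2 ≅ 0.
  H_3: rank ker ∂_3 − rank ∂_4 = (5 − 4) − 0 = 1, and there is no ∂_4, so H_3 ≅ Z.

As a check, the Euler characteristic is 5 − 10 + 10 − 5 = 0, which agrees with 1 − 0 + 0 − 1 = 0.

H_0 ≅ Z,  H_1 = 0,  H_2 = 0,  H_3 ≅ Z.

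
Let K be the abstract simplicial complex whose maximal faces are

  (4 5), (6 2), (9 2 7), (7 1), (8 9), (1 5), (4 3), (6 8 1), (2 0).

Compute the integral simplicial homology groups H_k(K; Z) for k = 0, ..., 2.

Take the total order 0 < 1 < 2 < 3 < 4 < 5 < 6 < 7 < 8 < 9 on the vertex set. Then K (dimension 2) consists of the simplices:

  0-simplices (10): [0], [1], [2], [3], [4], [5], [6], [7], [8], [9]
  1-simplices (13): [0,2], [1,5], [1,6], [1,7], [1,8], [2,6], [2,7], [2,9], [3,4], [4,5], [6,8], [7,9], [8,9]
  2-simplices (2): [1,6,8], [2,7,9]

Hence C_0 ≅ Z^10, C_1 ≅ Z^13, C_2 ≅ Z^2.

∂_1: C_1 → C_0 is given by ∂[p,q] = [q] − [p].
This gives a 10×13 integer matrix of rank 9; reducing to Smith normal form yields diagonal entries (1,1,1,1,1,1,1,1,1).

∂_2: C_2 → C_1 acts by ∂[p,q,r] = [q,r] − [p,r] + [p,q]. For instance
  ∂[2,7,9] = [7,9] − [2,9] + [2,7],
  ∂[1,6,8] = [6,8] − [1,8] + [1,6].
This gives a 13×2 integer matrix of rank 2; reducing to Smith normal form yields diagonal entries (1,1).

Computing H_k = (kernel of ∂_k) / (image of ∂_{k+1}):

  H_0: rank C_0 − rank ∂_1 = 10 − 9 = 1, and the invariant factors of ∂_1 are all 1, so H_0 = Z.
  H_1: rank ker ∂_1 − rank ∂_2 = (13 − 9) − 2 = 2, and the invariant factors of ∂_2 are all 1, so H_1 = Z^2.
  H_2: rank ker ∂_2 − rank ∂_3 = (2 − 2) − 0 = 0, and there is no ∂_3, so H_2 = 0.

H_0 = Z,  H_1 = Z^2,  H_2 = 0.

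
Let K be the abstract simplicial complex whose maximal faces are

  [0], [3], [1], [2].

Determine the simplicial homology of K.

H_0 = Z^4.

Take the total order 0 < 1 < 2 < 3 on the vertex set. Then K (dimension 0) consists of the simplices:

  0-simplices (4): [0], [1], [2], [3]

giving chain groups C_0 ≅ Z^4.

Now H_k = ker ∂_k / im ∂_{k+1}, so:

  H_0: rank C_0 − rank ∂_1 = 4 − 0 = 4, and there is no ∂_1, so H_0 ≅ Z^4.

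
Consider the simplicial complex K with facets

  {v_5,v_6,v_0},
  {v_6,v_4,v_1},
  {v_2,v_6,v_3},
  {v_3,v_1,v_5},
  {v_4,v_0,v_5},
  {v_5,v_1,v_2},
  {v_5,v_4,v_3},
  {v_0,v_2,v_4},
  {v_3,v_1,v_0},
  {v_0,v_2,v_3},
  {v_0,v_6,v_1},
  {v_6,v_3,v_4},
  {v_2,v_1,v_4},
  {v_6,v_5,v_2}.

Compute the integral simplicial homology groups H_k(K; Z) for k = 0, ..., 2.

H_0 ≅ Z,  H_1 ≅ Z^2,  H_2 ≅ Z.

Order the vertices as v_0 < v_1 < v_2 < v_3 < v_4 < v_5 < v_6. Listing each simplex with vertices in this order, K has dimension 2 with simplices:

  0-simplices (7): [v_0], [v_1], [v_2], [v_3], [v_4], [v_5], [v_6]
  1-simplices (21): (21 of them)
  2-simplices (14): (14 of them)

giving chain groups C_0 ≅ Z^7, C_1 ≅ Z^21, C_2 ≅ Z^14.

Boundary ∂_1: C_1 → C_0 maps an edge to its endpoints' difference, ∂[p,q] = q − p.
This gives a 7×21 integer matrix of rank 6; reducing to Smith normal form yields diagonal entries (1,1,1,1,1,1).

The boundary map ∂_2: C_2 → C_1 maps a triangle to the signed sum of its edges. For instance
  ∂[v_0,v_1,v_3] = [v_1,v_3] − [v_0,v_3] + [v_0,v_1],
  ∂[v_3,v_4,v_5] = [v_4,v_5] − [v_3,v_5] + [v_3,v_4].
This gives a 21×14 integer matrix of rank 13; reducing to Smith normal form yields diagonal entries (1,1,1,1,1,1,1,1,1,1,1,1,1).

From H_k ≅ ker(∂_k) / im(∂_{k+1}) we obtain:

  H_0: rank C_0 − rank ∂_1 = 7 − 6 = 1, and the invariant factors of ∂_1 are all 1, so H_0 ≅ Z.
  H_1: rank ker ∂_1 − rank ∂_2 = (21 − 6) − 13 = 2, and the invariant factors of ∂_2 are all 1, so H_1 ≅ Z^2.
  H_2: rank ker ∂_2 − rank ∂_3 = (14 − 13) − 0 = 1, and there is no ∂_3, so H_2 ≅ Z.

As a check, the Euler characteristic is 7 − 21 + 14 = 0, which agrees with 1 − 2 + 1 = 0.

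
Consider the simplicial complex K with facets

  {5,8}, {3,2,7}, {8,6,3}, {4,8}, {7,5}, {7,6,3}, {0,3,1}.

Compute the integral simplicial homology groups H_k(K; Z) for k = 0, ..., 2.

H_0 ≅ Z,  H_1 ≅ Z,  H_2 = 0.

K has 9 vertices, 13 edges, 4 triangles.
rank ∂_0 = 0, rank ∂_1 = 8 ⇒ b_0 = 9 − 0 − 8 = 1; all invariant factors of ∂_1 are 1 so no torsion. So H_0 ≅ Z.
rank ∂_1 = 8, rank ∂_2 = 4 ⇒ b_1 = 13 − 8 − 4 = 1; all invariant factors of ∂_2 are 1 so no torsion. So H_1 ≅ Z.
rank ∂_2 = 4, rank ∂_3 = 0 ⇒ b_2 = 4 − 4 − 0 = 0. So H_2 ≅ 0.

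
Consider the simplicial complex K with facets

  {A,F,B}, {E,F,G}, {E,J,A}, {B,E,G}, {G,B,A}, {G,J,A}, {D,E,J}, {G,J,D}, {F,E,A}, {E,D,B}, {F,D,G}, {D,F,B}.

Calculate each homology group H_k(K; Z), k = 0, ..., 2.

H_0 ≅ Z,  H_1 ≅ Z_2,  H_2 = 0.

We work with the vertex ordering A < B < D < E < F < G < J. The simplices of K, each written with vertices in increasing order, are:

  0-simplices (7): A, B, D, E, F, G, J
  1-simplices (18): AB, AE, AF, AG, AJ, BD, BE, BF, BG, DE, DF, DG, DJ, EF, EG, EJ, FG, GJ
  2-simplices (12): ABF, ABG, AEF, AEJ, AGJ, BDE, BDF, BEG, DEJ, DFG, DGJ, EFG

Hence C_0 ≅ Z^7, C_1 ≅ Z^18, C_2 ≅ Z^12.

∂_1: C_1 → C_0 maps an edge to its endpoints' difference, ∂[p,q] = q − p.
This gives a 7×18 integer matrix of rank 6; reducing to Smith normal form yields diagonal entries (1,1,1,1,1,1).

Boundary ∂_2: C_2 → C_1 acts by ∂[p,q,r] = [q,r] − [p,r] + [p,q]. For instance
  ∂DFG = FG − DG + DF,
  ∂BDE = DE − BE + BD.
This gives a 18×12 integer matrix of rank 12; reducing to Smith normal form yields diagonal entries (1,1,1,1,1,1,1,1,1,1,1,2).

Reading off H_k = ker ∂_k / im ∂_{k+1}:

  H_0: rank C_0 − rank ∂_1 = 7 − 6 = 1, and the invariant factors of ∂_1 are all 1, so H_0 = Z.
  H_1: rank ker ∂_1 − rank ∂_2 = (18 − 6) − 12 = 0, and ∂_2 has invariant factor 2 > 1, so H_1 = Z_2.
  H_2: rank ker ∂_2 − rank ∂_3 = (12 − 12) − 0 = 0, and there is no ∂_3, so H_2 = 0.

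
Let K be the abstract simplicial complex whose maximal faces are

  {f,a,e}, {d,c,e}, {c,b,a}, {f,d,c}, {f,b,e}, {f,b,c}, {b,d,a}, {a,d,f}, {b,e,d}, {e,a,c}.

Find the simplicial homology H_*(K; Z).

Fix the vertex order a < b < c < d < e < f and write every simplex with vertices in increasing order. Then dim K = 2 and the simplices of K are:

  0-simplices (6): a, b, c, d, e, f
  1-simplices (15): ab, ac, ad, ae, af, bc, bd, be, bf, cd, ce, cf, de, df, ef
  2-simplices (10): abc, abd, ace, adf, aef, bcf, bde, bef, cde, cdf

Hence C_0 ≅ Z^6, C_1 ≅ Z^15, C_2 ≅ Z^10.

The boundary map ∂_1: C_1 → C_0 maps an edge to its endpoints' difference, ∂[p,q] = q − p.
The 6×15 boundary matrix has rank 5 and Smith normal form diag(1,1,1,1,1).

Boundary ∂_2: C_2 → C_1 maps a triangle to the signed sum of its edges. For instance
  ∂aef = ef − af + ae,
  ∂adf = df − af + ad.
As a 15×10 matrix over Z this has rank 10, with invariant factors (1,1,1,1,1,1,1,1,1,2).

From H_k ≅ ker(∂_k) / im(∂_{k+1}) we obtain:

  H_0: rank C_0 − rank ∂_1 = 6 − 5 = 1, and the invariant factors of ∂_1 are all 1, so H_0 = Z.
  H_1: rank ker ∂_1 − rank ∂_2 = (15 − 5) − 10 = 0, and ∂_2 has invariant factor 2 > 1, so H_1 = Z/2.
  H_2: rank ker ∂_2 − rank ∂_3 = (10 − 10) − 0 = 0, and there is no ∂_3, so H_2 = 0.

As a check, the Euler characteristic is 6 − 15 + 10 = 1, which agrees with 1 − 0 + 0 = 1.

H_0 ≅ Z,  H_1 ≅ Z/2,  H_2 = 0.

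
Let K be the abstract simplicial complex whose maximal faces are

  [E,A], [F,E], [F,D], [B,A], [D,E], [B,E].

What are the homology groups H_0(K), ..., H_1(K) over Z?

Fix the vertex order A < B < D < E < F and write every simplex with vertices in increasing order. Then dim K = 1 and the simplices of K are:

  0-simplices (5): A, B, D, E, F
  1-simplices (6): AB, AE, BE, DE, DF, EF

giving chain groups C_0 ≅ Z^5, C_1 ≅ Z^6.

∂_1: C_1 → C_0 maps an edge to its endpoints' difference, ∂[p,q] = q − p. For instance
  ∂DF = F − D.
The resulting 5×6 matrix has rank 4, and its Smith normal form has invariant factors (1,1,1,1).

From H_k ≅ ker(∂_k) / im(∂_{k+1}) we obtain:

  H_0: rank C_0 − rank ∂_1 = 5 − 4 = 1, and the invariant factors of ∂_1 are all 1, so H_0 ≅ Z.
  H_1: rank ker ∂_1 − rank ∂_2 = (6 − 4) − 0 = 2, and there is no ∂_2, so H_1 ≅ Z^2.

As a check, the Euler characteristic is 5 − 6 = -1, which agrees with 1 − 2 = -1.

H_0 ≅ Z,  H_1 ≅ Z^2.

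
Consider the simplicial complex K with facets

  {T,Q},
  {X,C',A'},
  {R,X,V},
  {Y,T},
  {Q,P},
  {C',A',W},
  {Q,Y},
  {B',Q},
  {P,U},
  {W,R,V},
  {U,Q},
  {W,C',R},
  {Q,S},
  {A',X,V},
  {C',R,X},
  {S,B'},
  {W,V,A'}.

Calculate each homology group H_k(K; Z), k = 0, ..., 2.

H_0 = Z^2,  H_1 = Z^3,  H_2 = Z.

K has 13 vertices, 21 edges, 8 triangles.
rank ∂_0 = 0, rank ∂_1 = 11 ⇒ b_0 = 13 − 0 − 11 = 2; all invariant factors of ∂_1 are 1 so no torsion. So H_0 ≅ Z^2.
rank ∂_1 = 11, rank ∂_2 = 7 ⇒ b_1 = 21 − 11 − 7 = 3; all invariant factors of ∂_2 are 1 so no torsion. So H_1 ≅ Z^3.
rank ∂_2 = 7, rank ∂_3 = 0 ⇒ b_2 = 8 − 7 − 0 = 1. So H_2 ≅ Z.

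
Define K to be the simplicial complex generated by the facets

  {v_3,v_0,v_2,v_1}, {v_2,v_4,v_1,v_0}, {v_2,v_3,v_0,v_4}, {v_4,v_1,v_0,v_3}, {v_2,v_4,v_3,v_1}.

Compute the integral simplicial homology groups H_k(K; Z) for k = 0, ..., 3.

Order the vertices as v_0 < v_1 < v_2 < v_3 < v_4. Listing each simplex with vertices in this order, K has dimension 3 with simplices:

  0-simplices (5): [v_0], [v_1], [v_2], [v_3], [v_4]
  1-simplices (10): [v_0,v_1], [v_0,v_2], [v_0,v_3], [v_0,v_4], [v_1,v_2], [v_1,v_3], [v_1,v_4], [v_2,v_3], [v_2,v_4], [v_3,v_4]
  2-simplices (10): [v_0,v_1,v_2], [v_0,v_1,v_3], [v_0,v_1,v_4], [v_0,v_2,v_3], [v_0,v_2,v_4], [v_0,v_3,v_4], [v_1,v_2,v_3], [v_1,v_2,v_4], [v_1,v_3,v_4], [v_2,v_3,v_4]
  3-simplices (5): [v_0,v_1,v_2,v_3], [v_0,v_1,v_2,v_4], [v_0,v_1,v_3,v_4], [v_0,v_2,v_3,v_4], [v_1,v_2,v_3,v_4]

so the chain groups are C_0 ≅ Z^5, C_1 ≅ Z^10, C_2 ≅ Z^10, C_3 ≅ Z^5.

Boundary ∂_1: C_1 → C_0 maps an edge to its endpoints' difference, ∂[p,q] = q − p. For instance
  ∂[v_0,v_1] = [v_1] − [v_0].
As a 5×10 matrix over Z this has rank 4, with invariant factors (1,1,1,1).

Boundary ∂_2: C_2 → C_1 maps a triangle to the signed sum of its edges. For instance
  ∂[v_0,v_2,v_4] = [v_2,v_4] − [v_0,v_4] + [v_0,v_2],
  ∂[v_2,v_3,v_4] = [v_3,v_4] − [v_2,v_4] + [v_2,v_3].
The resulting 10×10 matrix has rank 6, and its Smith normal form has invariant factors (1,1,1,1,1,1).

Boundary ∂_3: C_3 → C_2 sends each 3-simplex σ to the alternating sum Σ_i (−1)^i (σ with its i-th vertex removed). For instance
  ∂[v_0,v_1,v_2,v_3] = [v_1,v_2,v_3] − [v_0,v_2,v_3] + [v_0,v_1,v_3] − [v_0,v_1,v_2],
  ∂[v_1,v_2,v_3,v_4] = [v_2,v_3,v_4] − [v_1,v_3,v_4] + [v_1,v_2,v_4] − [v_1,v_2,v_3].
This gives a 10×5 integer matrix of rank 4; reducing to Smith normal form yields diagonal entries (1,1,1,1).

Computing H_k = (kernel of ∂_k) / (image of ∂_{k+1}):

  H_0: rank C_0 − rank ∂_1 = 5 − 4 = 1, and the invariant factors of ∂_1 are all 1, so H_0 ≅ Z.
  H_1: rank ker ∂_1 − rank ∂_2 = (10 − 4) − 6 = 0, and the invariant factors of ∂_2 are all 1, so H_1 ≅ 0.
  H_2: rank ker ∂_2 − rank ∂_3 = (10 − 6) − 4 = 0, and the invariant factors of ∂_3 are all 1, so H_2 ≅ 0.
  H_3: rank ker ∂_3 − rank ∂_4 = (5 − 4) − 0 = 1, and there is no ∂_4, so H_3 ≅ Z.

As a check, the Euler characteristic is 5 − 10 + 10 − 5 = 0, which agrees with 1 − 0 + 0 − 1 = 0.

H_0 = Z,  H_1 = 0,  H_2 = 0,  H_3 = Z.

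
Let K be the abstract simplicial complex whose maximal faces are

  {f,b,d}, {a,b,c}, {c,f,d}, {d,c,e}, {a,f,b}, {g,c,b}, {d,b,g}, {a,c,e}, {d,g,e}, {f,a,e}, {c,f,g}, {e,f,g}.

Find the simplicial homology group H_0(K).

Take the total order a < b < c < d < e < f < g on the vertex set. Then K (dimension 2) consists of the simplices:

  0-simplices (7): a, b, c, d, e, f, g
  1-simplices (18): ab, ac, ae, af, bc, bd, bf, bg, cd, ce, cf, cg, de, df, dg, ef, eg, fg
  2-simplices (12): abc, abf, ace, aef, bcg, bdf, bdg, cde, cdf, cfg, deg, efg

so the chain groups are C_0 ≅ Z^7, C_1 ≅ Z^18, C_2 ≅ Z^12.

∂_1: C_1 → C_0 is given by ∂[p,q] = [q] − [p]. For instance
  ∂cf = f − c.
The 7×18 boundary matrix has rank 6 and Smith normal form diag(1,1,1,1,1,1).

The boundary map ∂_2: C_2 → C_1 maps a triangle to the signed sum of its edges. For instance
  ∂cfg = fg − cg + cf,
  ∂aef = ef − af + ae.
This gives a 18×12 integer matrix of rank 12; reducing to Smith normal form yields diagonal entries (1,1,1,1,1,1,1,1,1,1,1,2).

From H_k ≅ ker(∂_k) / im(∂_{k+1}) we obtain:

  H_0: rank C_0 − rank ∂_1 = 7 − 6 = 1, and the invariant factors of ∂_1 are all 1, so H_0 = Z.

(K is a triangulation of the real projective plane RP^2.)

H_0 ≅ Z.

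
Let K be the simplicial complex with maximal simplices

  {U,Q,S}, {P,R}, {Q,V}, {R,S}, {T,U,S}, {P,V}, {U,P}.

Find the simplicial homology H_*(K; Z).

H_0 = Z,  H_1 = Z^2,  H_2 = 0.

Fix the vertex order P < Q < R < S < T < U < V and write every simplex with vertices in increasing order. Then dim K = 2 and the simplices of K are:

  0-simplices (7): P, Q, R, S, T, U, V
  1-simplices (10): PR, PU, PV, QS, QU, QV, RS, ST, SU, TU
  2-simplices (2): QSU, STU

so the chain groups are C_0 ≅ Z^7, C_1 ≅ Z^10, C_2 ≅ Z^2.

∂_1: C_1 → C_0 sends each edge [p,q] (with p < q) to q − p. For instance
  ∂PR = R − P.
This gives a 7×10 integer matrix of rank 6; reducing to Smith normal form yields diagonal entries (1,1,1,1,1,1).

Boundary ∂_2: C_2 → C_1 sends each 2-simplex [p,q,r] to [q,r] − [p,r] + [p,q]. For instance
  ∂STU = TU − SU + ST,
  ∂QSU = SU − QU + QS.
This gives a 10×2 integer matrix of rank 2; reducing to Smith normal form yields diagonal entries (1,1).

From H_k ≅ ker(∂_k) / im(∂_{k+1}) we obtain:

  H_0: rank C_0 − rank ∂_1 = 7 − 6 = 1, and the invariant factors of ∂_1 are all 1, so H_0 ≅ Z.
  H_1: rank ker ∂_1 − rank ∂_2 = (10 − 6) − 2 = 2, and the invariant factors of ∂_2 are all 1, so H_1 ≅ Z^2.
  H_2: rank ker ∂_2 − rank ∂_3 = (2 − 2) − 0 = 0, and there is no ∂_3, so H_2 ≅ 0.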